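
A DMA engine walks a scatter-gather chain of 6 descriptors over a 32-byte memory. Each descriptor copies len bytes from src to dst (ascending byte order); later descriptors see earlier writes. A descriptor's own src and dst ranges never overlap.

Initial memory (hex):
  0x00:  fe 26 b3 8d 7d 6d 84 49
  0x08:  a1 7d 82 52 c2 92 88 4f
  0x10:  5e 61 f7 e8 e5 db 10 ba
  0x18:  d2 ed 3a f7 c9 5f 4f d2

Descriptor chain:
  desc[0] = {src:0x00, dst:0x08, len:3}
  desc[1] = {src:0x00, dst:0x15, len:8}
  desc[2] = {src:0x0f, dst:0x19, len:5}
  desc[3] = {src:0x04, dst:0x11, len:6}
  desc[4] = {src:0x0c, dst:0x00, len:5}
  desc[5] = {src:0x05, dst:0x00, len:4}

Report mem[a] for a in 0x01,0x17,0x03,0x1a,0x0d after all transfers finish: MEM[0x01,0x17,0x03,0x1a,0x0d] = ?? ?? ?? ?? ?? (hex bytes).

MEM[0x01,0x17,0x03,0x1a,0x0d] = 84 b3 fe 5e 92

#0 dst[0x08+3] := {0xfe,0x26,0xb3}
#1 dst[0x15+8] := {0xfe,0x26,0xb3,0x8d,0x7d,0x6d,0x84,0x49}
#2 dst[0x19+5] := {0x4f,0x5e,0x61,0xf7,0xe8}
#3 dst[0x11+6] := {0x7d,0x6d,0x84,0x49,0xfe,0x26}
#4 dst[0x00+5] := {0xc2,0x92,0x88,0x4f,0x5e}
#5 dst[0x00+4] := {0x6d,0x84,0x49,0xfe}
query mem[0x01]=0x84, mem[0x17]=0xb3, mem[0x03]=0xfe, mem[0x1a]=0x5e, mem[0x0d]=0x92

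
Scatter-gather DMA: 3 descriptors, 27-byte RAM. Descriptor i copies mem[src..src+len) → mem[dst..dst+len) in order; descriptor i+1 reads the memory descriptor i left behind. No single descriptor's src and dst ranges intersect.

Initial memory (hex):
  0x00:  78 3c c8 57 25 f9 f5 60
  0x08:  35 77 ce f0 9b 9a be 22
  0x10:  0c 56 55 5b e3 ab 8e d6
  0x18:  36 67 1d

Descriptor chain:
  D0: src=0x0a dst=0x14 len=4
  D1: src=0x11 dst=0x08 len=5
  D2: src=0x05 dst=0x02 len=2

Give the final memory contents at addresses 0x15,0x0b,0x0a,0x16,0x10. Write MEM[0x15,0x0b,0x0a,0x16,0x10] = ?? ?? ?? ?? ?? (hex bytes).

MEM[0x15,0x0b,0x0a,0x16,0x10] = f0 ce 5b 9b 0c

#0 dst[0x14+4] := {0xce,0xf0,0x9b,0x9a}
#1 dst[0x08+5] := {0x56,0x55,0x5b,0xce,0xf0}
#2 dst[0x02+2] := {0xf9,0xf5}
query mem[0x15]=0xf0, mem[0x0b]=0xce, mem[0x0a]=0x5b, mem[0x16]=0x9b, mem[0x10]=0x0c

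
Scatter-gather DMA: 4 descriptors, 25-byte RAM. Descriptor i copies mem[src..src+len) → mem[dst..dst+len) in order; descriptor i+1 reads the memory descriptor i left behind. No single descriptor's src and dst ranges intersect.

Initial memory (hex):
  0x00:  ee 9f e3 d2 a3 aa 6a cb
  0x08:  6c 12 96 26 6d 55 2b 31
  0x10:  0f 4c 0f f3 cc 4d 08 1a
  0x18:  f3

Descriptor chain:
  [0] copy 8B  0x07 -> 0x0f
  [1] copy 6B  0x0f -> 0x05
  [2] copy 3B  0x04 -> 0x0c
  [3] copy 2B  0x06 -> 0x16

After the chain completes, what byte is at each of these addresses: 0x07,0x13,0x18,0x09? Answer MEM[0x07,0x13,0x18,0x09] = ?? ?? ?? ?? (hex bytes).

[0] 0x07->0x0f len=8 : cb 6c 12 96 26 6d 55 2b
[1] 0x0f->0x05 len=6 : cb 6c 12 96 26 6d
[2] 0x04->0x0c len=3 : a3 cb 6c
[3] 0x06->0x16 len=2 : 6c 12
query mem[0x07]=0x12, mem[0x13]=0x26, mem[0x18]=0xf3, mem[0x09]=0x26

MEM[0x07,0x13,0x18,0x09] = 12 26 f3 26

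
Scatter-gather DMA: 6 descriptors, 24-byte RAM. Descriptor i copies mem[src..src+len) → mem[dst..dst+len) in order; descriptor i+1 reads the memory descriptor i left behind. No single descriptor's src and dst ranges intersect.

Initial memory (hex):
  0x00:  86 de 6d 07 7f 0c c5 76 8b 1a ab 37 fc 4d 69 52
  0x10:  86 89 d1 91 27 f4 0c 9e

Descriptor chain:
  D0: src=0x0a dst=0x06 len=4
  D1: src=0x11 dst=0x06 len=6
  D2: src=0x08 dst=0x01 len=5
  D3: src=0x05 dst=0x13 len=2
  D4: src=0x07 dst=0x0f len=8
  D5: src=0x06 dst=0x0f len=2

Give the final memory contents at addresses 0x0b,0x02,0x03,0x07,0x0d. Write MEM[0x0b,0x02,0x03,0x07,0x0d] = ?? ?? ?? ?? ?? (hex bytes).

#0 dst[0x06+4] := {0xab,0x37,0xfc,0x4d}
#1 dst[0x06+6] := {0x89,0xd1,0x91,0x27,0xf4,0x0c}
#2 dst[0x01+5] := {0x91,0x27,0xf4,0x0c,0xfc}
#3 dst[0x13+2] := {0xfc,0x89}
#4 dst[0x0f+8] := {0xd1,0x91,0x27,0xf4,0x0c,0xfc,0x4d,0x69}
#5 dst[0x0f+2] := {0x89,0xd1}
query mem[0x0b]=0x0c, mem[0x02]=0x27, mem[0x03]=0xf4, mem[0x07]=0xd1, mem[0x0d]=0x4d

MEM[0x0b,0x02,0x03,0x07,0x0d] = 0c 27 f4 d1 4d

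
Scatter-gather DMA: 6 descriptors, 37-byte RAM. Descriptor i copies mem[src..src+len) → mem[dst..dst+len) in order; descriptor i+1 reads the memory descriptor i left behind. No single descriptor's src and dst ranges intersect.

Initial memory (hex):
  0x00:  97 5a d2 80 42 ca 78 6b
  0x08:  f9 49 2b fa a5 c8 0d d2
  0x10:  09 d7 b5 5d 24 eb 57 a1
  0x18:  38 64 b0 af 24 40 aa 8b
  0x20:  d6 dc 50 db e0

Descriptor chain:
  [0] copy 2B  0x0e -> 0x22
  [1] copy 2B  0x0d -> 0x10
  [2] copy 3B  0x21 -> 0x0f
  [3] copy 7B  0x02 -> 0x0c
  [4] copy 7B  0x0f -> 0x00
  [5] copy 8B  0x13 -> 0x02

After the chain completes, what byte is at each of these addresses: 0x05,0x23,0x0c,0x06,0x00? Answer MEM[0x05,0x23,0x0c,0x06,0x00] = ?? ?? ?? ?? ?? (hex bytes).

  after D0: wrote 2B at 0x22 = 0dd2
  after D1: wrote 2B at 0x10 = c80d
  after D2: wrote 3B at 0x0f = dc0dd2
  after D3: wrote 7B at 0x0c = d28042ca786bf9
  after D4: wrote 7B at 0x00 = ca786bf95d24eb
  after D5: wrote 8B at 0x02 = 5d24eb57a13864b0
query mem[0x05]=0x57, mem[0x23]=0xd2, mem[0x0c]=0xd2, mem[0x06]=0xa1, mem[0x00]=0xca

MEM[0x05,0x23,0x0c,0x06,0x00] = 57 d2 d2 a1 ca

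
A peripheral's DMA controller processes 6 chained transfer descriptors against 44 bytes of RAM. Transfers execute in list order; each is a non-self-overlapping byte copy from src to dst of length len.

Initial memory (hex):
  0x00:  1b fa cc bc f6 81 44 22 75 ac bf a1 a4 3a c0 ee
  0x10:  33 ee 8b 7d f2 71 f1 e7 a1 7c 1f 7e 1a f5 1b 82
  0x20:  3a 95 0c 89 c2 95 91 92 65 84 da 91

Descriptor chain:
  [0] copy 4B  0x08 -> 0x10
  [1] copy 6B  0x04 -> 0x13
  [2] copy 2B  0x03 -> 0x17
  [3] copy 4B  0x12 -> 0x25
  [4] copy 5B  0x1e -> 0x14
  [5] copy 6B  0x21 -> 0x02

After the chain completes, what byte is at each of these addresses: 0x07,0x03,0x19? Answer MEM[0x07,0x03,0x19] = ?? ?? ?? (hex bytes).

MEM[0x07,0x03,0x19] = f6 0c 7c

#0 dst[0x10+4] := {0x75,0xac,0xbf,0xa1}
#1 dst[0x13+6] := {0xf6,0x81,0x44,0x22,0x75,0xac}
#2 dst[0x17+2] := {0xbc,0xf6}
#3 dst[0x25+4] := {0xbf,0xf6,0x81,0x44}
#4 dst[0x14+5] := {0x1b,0x82,0x3a,0x95,0x0c}
#5 dst[0x02+6] := {0x95,0x0c,0x89,0xc2,0xbf,0xf6}
query mem[0x07]=0xf6, mem[0x03]=0x0c, mem[0x19]=0x7c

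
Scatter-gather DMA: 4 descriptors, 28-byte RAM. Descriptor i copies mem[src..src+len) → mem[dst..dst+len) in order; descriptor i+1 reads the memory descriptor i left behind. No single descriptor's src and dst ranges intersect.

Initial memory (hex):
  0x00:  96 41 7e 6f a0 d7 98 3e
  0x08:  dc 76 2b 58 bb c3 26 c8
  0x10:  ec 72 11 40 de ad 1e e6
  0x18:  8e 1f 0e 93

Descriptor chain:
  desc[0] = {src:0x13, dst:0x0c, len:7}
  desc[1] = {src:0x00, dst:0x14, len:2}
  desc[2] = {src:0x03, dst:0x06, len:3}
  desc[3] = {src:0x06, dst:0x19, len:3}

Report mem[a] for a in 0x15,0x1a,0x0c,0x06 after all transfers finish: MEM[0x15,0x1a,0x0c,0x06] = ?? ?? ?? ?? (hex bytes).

MEM[0x15,0x1a,0x0c,0x06] = 41 a0 40 6f

  after D0: wrote 7B at 0x0c = 40dead1ee68e1f
  after D1: wrote 2B at 0x14 = 9641
  after D2: wrote 3B at 0x06 = 6fa0d7
  after D3: wrote 3B at 0x19 = 6fa0d7
query mem[0x15]=0x41, mem[0x1a]=0xa0, mem[0x0c]=0x40, mem[0x06]=0x6f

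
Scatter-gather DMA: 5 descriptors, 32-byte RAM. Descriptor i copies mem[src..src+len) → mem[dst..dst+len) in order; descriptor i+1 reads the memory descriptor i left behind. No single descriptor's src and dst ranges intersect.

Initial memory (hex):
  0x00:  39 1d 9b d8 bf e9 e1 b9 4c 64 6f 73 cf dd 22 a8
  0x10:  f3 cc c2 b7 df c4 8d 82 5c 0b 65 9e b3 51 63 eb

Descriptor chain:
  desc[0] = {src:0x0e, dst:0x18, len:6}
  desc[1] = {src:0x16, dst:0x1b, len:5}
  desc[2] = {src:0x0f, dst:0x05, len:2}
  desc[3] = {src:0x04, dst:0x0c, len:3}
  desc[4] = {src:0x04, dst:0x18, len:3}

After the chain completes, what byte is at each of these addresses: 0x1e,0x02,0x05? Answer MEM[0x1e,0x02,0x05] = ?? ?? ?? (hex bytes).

  after D0: wrote 6B at 0x18 = 22a8f3ccc2b7
  after D1: wrote 5B at 0x1b = 8d8222a8f3
  after D2: wrote 2B at 0x05 = a8f3
  after D3: wrote 3B at 0x0c = bfa8f3
  after D4: wrote 3B at 0x18 = bfa8f3
query mem[0x1e]=0xa8, mem[0x02]=0x9b, mem[0x05]=0xa8

MEM[0x1e,0x02,0x05] = a8 9b a8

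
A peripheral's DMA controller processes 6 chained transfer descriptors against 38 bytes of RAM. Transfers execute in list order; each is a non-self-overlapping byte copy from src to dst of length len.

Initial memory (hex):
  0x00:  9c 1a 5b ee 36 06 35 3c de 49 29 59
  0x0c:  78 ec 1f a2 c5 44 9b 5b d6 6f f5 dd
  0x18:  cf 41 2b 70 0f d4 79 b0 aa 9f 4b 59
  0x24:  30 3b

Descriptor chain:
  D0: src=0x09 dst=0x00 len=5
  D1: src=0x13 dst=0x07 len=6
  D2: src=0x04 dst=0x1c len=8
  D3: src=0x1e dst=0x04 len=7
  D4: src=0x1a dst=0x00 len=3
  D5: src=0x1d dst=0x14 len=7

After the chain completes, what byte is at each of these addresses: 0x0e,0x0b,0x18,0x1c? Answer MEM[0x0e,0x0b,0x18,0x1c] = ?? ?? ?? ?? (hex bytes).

MEM[0x0e,0x0b,0x18,0x1c] = 1f dd 6f ec

[0] 0x09->0x00 len=5 : 49 29 59 78 ec
[1] 0x13->0x07 len=6 : 5b d6 6f f5 dd cf
[2] 0x04->0x1c len=8 : ec 06 35 5b d6 6f f5 dd
[3] 0x1e->0x04 len=7 : 35 5b d6 6f f5 dd 30
[4] 0x1a->0x00 len=3 : 2b 70 ec
[5] 0x1d->0x14 len=7 : 06 35 5b d6 6f f5 dd
query mem[0x0e]=0x1f, mem[0x0b]=0xdd, mem[0x18]=0x6f, mem[0x1c]=0xec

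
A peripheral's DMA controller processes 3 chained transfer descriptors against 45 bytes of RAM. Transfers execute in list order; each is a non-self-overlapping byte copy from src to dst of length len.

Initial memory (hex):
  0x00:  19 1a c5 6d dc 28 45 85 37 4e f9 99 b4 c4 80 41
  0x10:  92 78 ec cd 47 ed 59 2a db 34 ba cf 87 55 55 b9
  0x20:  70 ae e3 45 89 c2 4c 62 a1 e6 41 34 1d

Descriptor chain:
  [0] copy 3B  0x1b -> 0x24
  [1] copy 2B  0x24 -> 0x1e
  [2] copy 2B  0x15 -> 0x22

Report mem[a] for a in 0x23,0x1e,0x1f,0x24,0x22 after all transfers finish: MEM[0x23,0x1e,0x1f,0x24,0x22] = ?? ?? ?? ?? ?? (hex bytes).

MEM[0x23,0x1e,0x1f,0x24,0x22] = 59 cf 87 cf ed

[0] 0x1b->0x24 len=3 : cf 87 55
[1] 0x24->0x1e len=2 : cf 87
[2] 0x15->0x22 len=2 : ed 59
query mem[0x23]=0x59, mem[0x1e]=0xcf, mem[0x1f]=0x87, mem[0x24]=0xcf, mem[0x22]=0xed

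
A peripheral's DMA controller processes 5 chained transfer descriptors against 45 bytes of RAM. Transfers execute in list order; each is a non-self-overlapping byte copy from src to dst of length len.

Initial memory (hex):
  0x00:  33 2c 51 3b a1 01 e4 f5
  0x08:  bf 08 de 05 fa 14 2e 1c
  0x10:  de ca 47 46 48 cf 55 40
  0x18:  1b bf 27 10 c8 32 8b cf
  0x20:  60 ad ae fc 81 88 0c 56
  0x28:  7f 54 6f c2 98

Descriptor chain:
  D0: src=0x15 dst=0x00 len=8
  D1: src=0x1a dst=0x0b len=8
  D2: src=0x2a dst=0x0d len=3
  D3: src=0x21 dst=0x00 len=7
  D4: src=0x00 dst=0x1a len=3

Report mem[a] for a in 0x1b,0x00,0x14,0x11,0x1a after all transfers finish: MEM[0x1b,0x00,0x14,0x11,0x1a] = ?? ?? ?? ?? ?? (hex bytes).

  after D0: wrote 8B at 0x00 = cf55401bbf2710c8
  after D1: wrote 8B at 0x0b = 2710c8328bcf60ad
  after D2: wrote 3B at 0x0d = 6fc298
  after D3: wrote 7B at 0x00 = adaefc81880c56
  after D4: wrote 3B at 0x1a = adaefc
query mem[0x1b]=0xae, mem[0x00]=0xad, mem[0x14]=0x48, mem[0x11]=0x60, mem[0x1a]=0xad

MEM[0x1b,0x00,0x14,0x11,0x1a] = ae ad 48 60 ad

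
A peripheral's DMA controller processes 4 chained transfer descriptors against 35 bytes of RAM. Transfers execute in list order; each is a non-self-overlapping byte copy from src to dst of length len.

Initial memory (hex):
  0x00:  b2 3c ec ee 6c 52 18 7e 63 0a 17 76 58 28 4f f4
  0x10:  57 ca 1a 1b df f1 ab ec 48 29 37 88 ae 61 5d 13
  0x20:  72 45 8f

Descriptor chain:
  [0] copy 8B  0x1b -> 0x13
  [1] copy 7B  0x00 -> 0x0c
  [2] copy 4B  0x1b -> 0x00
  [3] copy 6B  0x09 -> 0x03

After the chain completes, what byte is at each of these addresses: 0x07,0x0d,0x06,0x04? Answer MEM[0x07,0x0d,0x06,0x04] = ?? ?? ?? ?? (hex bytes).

MEM[0x07,0x0d,0x06,0x04] = 3c 3c b2 17

[0] 0x1b->0x13 len=8 : 88 ae 61 5d 13 72 45 8f
[1] 0x00->0x0c len=7 : b2 3c ec ee 6c 52 18
[2] 0x1b->0x00 len=4 : 88 ae 61 5d
[3] 0x09->0x03 len=6 : 0a 17 76 b2 3c ec
query mem[0x07]=0x3c, mem[0x0d]=0x3c, mem[0x06]=0xb2, mem[0x04]=0x17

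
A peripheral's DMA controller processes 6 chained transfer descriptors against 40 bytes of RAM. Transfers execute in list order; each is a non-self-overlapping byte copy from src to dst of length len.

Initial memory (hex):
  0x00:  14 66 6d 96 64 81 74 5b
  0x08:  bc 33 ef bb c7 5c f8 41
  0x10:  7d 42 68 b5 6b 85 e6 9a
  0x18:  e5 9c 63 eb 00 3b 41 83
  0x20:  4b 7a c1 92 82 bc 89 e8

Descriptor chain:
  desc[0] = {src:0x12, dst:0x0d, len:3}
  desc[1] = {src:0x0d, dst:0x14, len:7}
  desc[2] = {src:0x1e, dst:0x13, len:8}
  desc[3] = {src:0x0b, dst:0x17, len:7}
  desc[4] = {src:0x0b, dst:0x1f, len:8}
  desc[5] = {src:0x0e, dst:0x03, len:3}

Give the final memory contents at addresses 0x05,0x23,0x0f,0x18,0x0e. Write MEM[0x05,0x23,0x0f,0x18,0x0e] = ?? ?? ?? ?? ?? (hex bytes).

MEM[0x05,0x23,0x0f,0x18,0x0e] = 7d 6b 6b c7 b5

#0 dst[0x0d+3] := {0x68,0xb5,0x6b}
#1 dst[0x14+7] := {0x68,0xb5,0x6b,0x7d,0x42,0x68,0xb5}
#2 dst[0x13+8] := {0x41,0x83,0x4b,0x7a,0xc1,0x92,0x82,0xbc}
#3 dst[0x17+7] := {0xbb,0xc7,0x68,0xb5,0x6b,0x7d,0x42}
#4 dst[0x1f+8] := {0xbb,0xc7,0x68,0xb5,0x6b,0x7d,0x42,0x68}
#5 dst[0x03+3] := {0xb5,0x6b,0x7d}
query mem[0x05]=0x7d, mem[0x23]=0x6b, mem[0x0f]=0x6b, mem[0x18]=0xc7, mem[0x0e]=0xb5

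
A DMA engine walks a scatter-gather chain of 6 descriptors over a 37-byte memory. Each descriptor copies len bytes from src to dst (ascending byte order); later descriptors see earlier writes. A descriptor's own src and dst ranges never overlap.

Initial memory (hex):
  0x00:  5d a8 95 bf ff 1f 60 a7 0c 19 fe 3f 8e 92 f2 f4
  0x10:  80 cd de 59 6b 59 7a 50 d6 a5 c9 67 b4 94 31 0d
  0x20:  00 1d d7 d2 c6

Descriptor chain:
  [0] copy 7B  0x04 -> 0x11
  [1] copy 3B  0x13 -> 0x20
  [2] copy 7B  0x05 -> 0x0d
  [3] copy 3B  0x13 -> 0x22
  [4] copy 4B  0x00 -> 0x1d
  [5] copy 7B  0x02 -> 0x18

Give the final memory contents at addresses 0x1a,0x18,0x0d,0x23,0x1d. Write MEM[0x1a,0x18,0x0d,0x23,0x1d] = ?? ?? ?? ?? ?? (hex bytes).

MEM[0x1a,0x18,0x0d,0x23,0x1d] = ff 95 1f a7 a7

#0 dst[0x11+7] := {0xff,0x1f,0x60,0xa7,0x0c,0x19,0xfe}
#1 dst[0x20+3] := {0x60,0xa7,0x0c}
#2 dst[0x0d+7] := {0x1f,0x60,0xa7,0x0c,0x19,0xfe,0x3f}
#3 dst[0x22+3] := {0x3f,0xa7,0x0c}
#4 dst[0x1d+4] := {0x5d,0xa8,0x95,0xbf}
#5 dst[0x18+7] := {0x95,0xbf,0xff,0x1f,0x60,0xa7,0x0c}
query mem[0x1a]=0xff, mem[0x18]=0x95, mem[0x0d]=0x1f, mem[0x23]=0xa7, mem[0x1d]=0xa7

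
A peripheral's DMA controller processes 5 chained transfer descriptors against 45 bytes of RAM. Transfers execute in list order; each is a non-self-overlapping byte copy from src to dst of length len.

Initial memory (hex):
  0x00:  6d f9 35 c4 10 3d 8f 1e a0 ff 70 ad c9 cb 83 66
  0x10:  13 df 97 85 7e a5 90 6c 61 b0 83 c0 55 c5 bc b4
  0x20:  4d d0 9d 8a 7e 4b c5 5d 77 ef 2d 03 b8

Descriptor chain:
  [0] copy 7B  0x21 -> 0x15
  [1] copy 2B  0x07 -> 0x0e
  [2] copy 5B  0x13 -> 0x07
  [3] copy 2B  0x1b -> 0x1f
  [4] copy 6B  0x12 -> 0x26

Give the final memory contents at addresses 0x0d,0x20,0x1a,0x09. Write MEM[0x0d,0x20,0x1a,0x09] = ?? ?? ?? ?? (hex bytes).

MEM[0x0d,0x20,0x1a,0x09] = cb 55 c5 d0

  after D0: wrote 7B at 0x15 = d09d8a7e4bc55d
  after D1: wrote 2B at 0x0e = 1ea0
  after D2: wrote 5B at 0x07 = 857ed09d8a
  after D3: wrote 2B at 0x1f = 5d55
  after D4: wrote 6B at 0x26 = 97857ed09d8a
query mem[0x0d]=0xcb, mem[0x20]=0x55, mem[0x1a]=0xc5, mem[0x09]=0xd0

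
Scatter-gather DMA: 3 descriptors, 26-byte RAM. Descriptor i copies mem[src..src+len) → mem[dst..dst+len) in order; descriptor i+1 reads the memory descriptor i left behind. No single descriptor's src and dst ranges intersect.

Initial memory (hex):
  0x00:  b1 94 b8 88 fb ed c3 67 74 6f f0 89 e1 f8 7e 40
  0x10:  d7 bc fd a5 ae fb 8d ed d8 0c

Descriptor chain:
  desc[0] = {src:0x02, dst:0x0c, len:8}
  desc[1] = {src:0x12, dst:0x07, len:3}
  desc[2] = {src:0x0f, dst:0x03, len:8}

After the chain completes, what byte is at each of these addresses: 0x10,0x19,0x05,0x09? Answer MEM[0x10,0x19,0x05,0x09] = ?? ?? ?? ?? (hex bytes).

#0 dst[0x0c+8] := {0xb8,0x88,0xfb,0xed,0xc3,0x67,0x74,0x6f}
#1 dst[0x07+3] := {0x74,0x6f,0xae}
#2 dst[0x03+8] := {0xed,0xc3,0x67,0x74,0x6f,0xae,0xfb,0x8d}
query mem[0x10]=0xc3, mem[0x19]=0x0c, mem[0x05]=0x67, mem[0x09]=0xfb

MEM[0x10,0x19,0x05,0x09] = c3 0c 67 fb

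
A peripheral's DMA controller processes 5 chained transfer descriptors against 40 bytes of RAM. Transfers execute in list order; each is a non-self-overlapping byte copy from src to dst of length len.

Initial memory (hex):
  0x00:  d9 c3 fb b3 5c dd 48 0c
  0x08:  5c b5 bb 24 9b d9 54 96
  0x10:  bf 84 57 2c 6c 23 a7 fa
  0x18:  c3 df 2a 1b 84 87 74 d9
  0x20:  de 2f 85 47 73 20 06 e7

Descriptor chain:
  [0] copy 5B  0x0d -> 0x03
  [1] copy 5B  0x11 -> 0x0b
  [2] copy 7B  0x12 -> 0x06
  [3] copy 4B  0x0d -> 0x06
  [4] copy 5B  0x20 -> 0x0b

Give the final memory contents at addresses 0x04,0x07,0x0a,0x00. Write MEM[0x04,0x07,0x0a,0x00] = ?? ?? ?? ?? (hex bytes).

[0] 0x0d->0x03 len=5 : d9 54 96 bf 84
[1] 0x11->0x0b len=5 : 84 57 2c 6c 23
[2] 0x12->0x06 len=7 : 57 2c 6c 23 a7 fa c3
[3] 0x0d->0x06 len=4 : 2c 6c 23 bf
[4] 0x20->0x0b len=5 : de 2f 85 47 73
query mem[0x04]=0x54, mem[0x07]=0x6c, mem[0x0a]=0xa7, mem[0x00]=0xd9

MEM[0x04,0x07,0x0a,0x00] = 54 6c a7 d9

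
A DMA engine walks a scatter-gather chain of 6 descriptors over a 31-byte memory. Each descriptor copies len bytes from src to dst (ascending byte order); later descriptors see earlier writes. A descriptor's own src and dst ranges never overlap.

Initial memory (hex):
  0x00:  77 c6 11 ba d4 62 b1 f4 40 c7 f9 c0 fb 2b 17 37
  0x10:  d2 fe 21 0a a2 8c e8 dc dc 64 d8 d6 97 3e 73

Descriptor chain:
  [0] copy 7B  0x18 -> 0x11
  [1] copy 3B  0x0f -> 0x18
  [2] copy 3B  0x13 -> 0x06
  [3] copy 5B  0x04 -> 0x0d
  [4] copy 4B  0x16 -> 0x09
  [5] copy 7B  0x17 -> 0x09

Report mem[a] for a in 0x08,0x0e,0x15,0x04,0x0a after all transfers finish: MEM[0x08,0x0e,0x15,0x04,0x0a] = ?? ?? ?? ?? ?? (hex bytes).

MEM[0x08,0x0e,0x15,0x04,0x0a] = 97 97 97 d4 37

[0] 0x18->0x11 len=7 : dc 64 d8 d6 97 3e 73
[1] 0x0f->0x18 len=3 : 37 d2 dc
[2] 0x13->0x06 len=3 : d8 d6 97
[3] 0x04->0x0d len=5 : d4 62 d8 d6 97
[4] 0x16->0x09 len=4 : 3e 73 37 d2
[5] 0x17->0x09 len=7 : 73 37 d2 dc d6 97 3e
query mem[0x08]=0x97, mem[0x0e]=0x97, mem[0x15]=0x97, mem[0x04]=0xd4, mem[0x0a]=0x37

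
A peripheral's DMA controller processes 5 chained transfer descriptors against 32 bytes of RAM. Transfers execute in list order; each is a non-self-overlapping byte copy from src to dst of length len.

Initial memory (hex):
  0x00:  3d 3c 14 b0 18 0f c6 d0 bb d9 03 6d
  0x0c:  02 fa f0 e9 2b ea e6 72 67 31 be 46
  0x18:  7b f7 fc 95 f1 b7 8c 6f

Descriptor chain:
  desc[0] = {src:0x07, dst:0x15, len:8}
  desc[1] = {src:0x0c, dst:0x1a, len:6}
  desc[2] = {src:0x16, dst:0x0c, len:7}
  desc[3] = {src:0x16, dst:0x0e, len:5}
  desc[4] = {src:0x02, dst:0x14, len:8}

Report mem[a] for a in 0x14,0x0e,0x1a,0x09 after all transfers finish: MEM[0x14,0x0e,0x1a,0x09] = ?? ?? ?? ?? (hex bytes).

MEM[0x14,0x0e,0x1a,0x09] = 14 bb bb d9

  after D0: wrote 8B at 0x15 = d0bbd9036d02faf0
  after D1: wrote 6B at 0x1a = 02faf0e92bea
  after D2: wrote 7B at 0x0c = bbd9036d02faf0
  after D3: wrote 5B at 0x0e = bbd9036d02
  after D4: wrote 8B at 0x14 = 14b0180fc6d0bbd9
query mem[0x14]=0x14, mem[0x0e]=0xbb, mem[0x1a]=0xbb, mem[0x09]=0xd9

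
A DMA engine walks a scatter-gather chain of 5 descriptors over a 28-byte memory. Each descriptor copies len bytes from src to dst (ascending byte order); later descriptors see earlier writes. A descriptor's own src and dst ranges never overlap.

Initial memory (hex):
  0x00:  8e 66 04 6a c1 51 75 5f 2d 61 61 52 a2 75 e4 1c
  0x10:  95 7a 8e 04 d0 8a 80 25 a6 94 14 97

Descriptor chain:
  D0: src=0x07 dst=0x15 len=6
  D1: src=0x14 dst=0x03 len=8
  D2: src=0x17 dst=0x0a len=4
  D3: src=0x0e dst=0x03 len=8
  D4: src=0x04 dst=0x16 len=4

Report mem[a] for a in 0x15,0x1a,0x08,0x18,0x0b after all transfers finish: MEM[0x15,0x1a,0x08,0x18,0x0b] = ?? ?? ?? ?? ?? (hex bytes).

MEM[0x15,0x1a,0x08,0x18,0x0b] = 5f a2 04 7a 61

  after D0: wrote 6B at 0x15 = 5f2d616152a2
  after D1: wrote 8B at 0x03 = d05f2d616152a297
  after D2: wrote 4B at 0x0a = 616152a2
  after D3: wrote 8B at 0x03 = e41c957a8e04d05f
  after D4: wrote 4B at 0x16 = 1c957a8e
query mem[0x15]=0x5f, mem[0x1a]=0xa2, mem[0x08]=0x04, mem[0x18]=0x7a, mem[0x0b]=0x61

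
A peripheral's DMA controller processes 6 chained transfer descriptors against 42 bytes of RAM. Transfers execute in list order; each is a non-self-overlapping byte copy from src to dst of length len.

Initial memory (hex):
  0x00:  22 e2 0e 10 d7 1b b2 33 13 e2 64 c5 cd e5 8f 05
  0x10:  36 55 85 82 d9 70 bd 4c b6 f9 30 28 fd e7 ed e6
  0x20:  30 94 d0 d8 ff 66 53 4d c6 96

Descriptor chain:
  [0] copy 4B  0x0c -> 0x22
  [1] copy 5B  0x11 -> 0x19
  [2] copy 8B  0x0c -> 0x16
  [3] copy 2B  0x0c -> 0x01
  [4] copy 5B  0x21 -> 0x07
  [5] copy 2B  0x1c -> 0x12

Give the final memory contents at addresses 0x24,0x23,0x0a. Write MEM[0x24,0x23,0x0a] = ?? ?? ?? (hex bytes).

MEM[0x24,0x23,0x0a] = 8f e5 8f

[0] 0x0c->0x22 len=4 : cd e5 8f 05
[1] 0x11->0x19 len=5 : 55 85 82 d9 70
[2] 0x0c->0x16 len=8 : cd e5 8f 05 36 55 85 82
[3] 0x0c->0x01 len=2 : cd e5
[4] 0x21->0x07 len=5 : 94 cd e5 8f 05
[5] 0x1c->0x12 len=2 : 85 82
query mem[0x24]=0x8f, mem[0x23]=0xe5, mem[0x0a]=0x8f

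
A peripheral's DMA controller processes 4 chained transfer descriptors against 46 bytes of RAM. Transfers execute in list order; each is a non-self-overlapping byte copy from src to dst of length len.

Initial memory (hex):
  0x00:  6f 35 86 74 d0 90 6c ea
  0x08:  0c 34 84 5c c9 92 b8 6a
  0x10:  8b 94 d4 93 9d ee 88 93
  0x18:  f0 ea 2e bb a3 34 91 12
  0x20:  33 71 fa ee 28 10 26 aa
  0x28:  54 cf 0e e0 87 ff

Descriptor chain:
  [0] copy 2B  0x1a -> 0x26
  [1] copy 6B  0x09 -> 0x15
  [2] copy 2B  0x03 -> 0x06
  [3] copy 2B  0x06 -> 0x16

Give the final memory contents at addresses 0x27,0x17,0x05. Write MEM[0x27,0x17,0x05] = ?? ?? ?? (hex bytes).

MEM[0x27,0x17,0x05] = bb d0 90

  after D0: wrote 2B at 0x26 = 2ebb
  after D1: wrote 6B at 0x15 = 34845cc992b8
  after D2: wrote 2B at 0x06 = 74d0
  after D3: wrote 2B at 0x16 = 74d0
query mem[0x27]=0xbb, mem[0x17]=0xd0, mem[0x05]=0x90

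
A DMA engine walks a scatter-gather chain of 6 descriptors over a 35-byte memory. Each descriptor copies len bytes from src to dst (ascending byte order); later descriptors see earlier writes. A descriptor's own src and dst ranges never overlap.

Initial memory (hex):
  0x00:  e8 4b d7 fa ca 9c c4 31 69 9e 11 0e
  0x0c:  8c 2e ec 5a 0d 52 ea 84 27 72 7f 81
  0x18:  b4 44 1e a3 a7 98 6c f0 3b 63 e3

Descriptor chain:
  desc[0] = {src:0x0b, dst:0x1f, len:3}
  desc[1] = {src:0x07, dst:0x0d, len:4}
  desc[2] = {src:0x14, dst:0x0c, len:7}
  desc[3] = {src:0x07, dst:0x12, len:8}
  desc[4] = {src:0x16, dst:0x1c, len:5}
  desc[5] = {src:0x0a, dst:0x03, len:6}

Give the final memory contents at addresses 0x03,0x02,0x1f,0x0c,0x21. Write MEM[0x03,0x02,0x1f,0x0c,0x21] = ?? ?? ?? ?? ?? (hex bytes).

MEM[0x03,0x02,0x1f,0x0c,0x21] = 11 d7 7f 27 2e

D0: mem[0x1f..0x21] <- [0e 8c 2e]
D1: mem[0x0d..0x10] <- [31 69 9e 11]
D2: mem[0x0c..0x12] <- [27 72 7f 81 b4 44 1e]
D3: mem[0x12..0x19] <- [31 69 9e 11 0e 27 72 7f]
D4: mem[0x1c..0x20] <- [0e 27 72 7f 1e]
D5: mem[0x03..0x08] <- [11 0e 27 72 7f 81]
query mem[0x03]=0x11, mem[0x02]=0xd7, mem[0x1f]=0x7f, mem[0x0c]=0x27, mem[0x21]=0x2e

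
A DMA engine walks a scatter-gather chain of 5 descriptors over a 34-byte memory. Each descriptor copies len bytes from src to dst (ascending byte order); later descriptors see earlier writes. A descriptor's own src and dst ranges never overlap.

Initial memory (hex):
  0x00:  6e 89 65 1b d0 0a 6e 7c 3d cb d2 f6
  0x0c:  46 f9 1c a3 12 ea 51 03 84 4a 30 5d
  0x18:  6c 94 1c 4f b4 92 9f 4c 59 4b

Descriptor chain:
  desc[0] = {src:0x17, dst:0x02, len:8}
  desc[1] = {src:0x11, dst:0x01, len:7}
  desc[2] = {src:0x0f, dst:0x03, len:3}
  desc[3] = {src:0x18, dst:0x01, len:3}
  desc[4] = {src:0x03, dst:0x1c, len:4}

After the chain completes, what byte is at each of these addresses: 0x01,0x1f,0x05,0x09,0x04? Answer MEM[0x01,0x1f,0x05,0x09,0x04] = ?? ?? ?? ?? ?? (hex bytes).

MEM[0x01,0x1f,0x05,0x09,0x04] = 6c 30 ea 9f 12

D0: mem[0x02..0x09] <- [5d 6c 94 1c 4f b4 92 9f]
D1: mem[0x01..0x07] <- [ea 51 03 84 4a 30 5d]
D2: mem[0x03..0x05] <- [a3 12 ea]
D3: mem[0x01..0x03] <- [6c 94 1c]
D4: mem[0x1c..0x1f] <- [1c 12 ea 30]
query mem[0x01]=0x6c, mem[0x1f]=0x30, mem[0x05]=0xea, mem[0x09]=0x9f, mem[0x04]=0x12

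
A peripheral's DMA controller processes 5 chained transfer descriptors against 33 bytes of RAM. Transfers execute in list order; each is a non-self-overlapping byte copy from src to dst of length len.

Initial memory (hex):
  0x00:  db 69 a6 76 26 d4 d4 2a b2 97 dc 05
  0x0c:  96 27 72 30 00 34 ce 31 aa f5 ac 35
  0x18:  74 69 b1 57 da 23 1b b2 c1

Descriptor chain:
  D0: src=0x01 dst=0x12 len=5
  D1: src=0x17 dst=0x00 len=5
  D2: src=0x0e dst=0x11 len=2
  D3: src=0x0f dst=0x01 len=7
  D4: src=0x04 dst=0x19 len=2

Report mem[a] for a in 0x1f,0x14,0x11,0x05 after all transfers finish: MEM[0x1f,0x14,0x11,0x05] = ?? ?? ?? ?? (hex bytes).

  after D0: wrote 5B at 0x12 = 69a67626d4
  after D1: wrote 5B at 0x00 = 357469b157
  after D2: wrote 2B at 0x11 = 7230
  after D3: wrote 7B at 0x01 = 30007230a67626
  after D4: wrote 2B at 0x19 = 30a6
query mem[0x1f]=0xb2, mem[0x14]=0x76, mem[0x11]=0x72, mem[0x05]=0xa6

MEM[0x1f,0x14,0x11,0x05] = b2 76 72 a6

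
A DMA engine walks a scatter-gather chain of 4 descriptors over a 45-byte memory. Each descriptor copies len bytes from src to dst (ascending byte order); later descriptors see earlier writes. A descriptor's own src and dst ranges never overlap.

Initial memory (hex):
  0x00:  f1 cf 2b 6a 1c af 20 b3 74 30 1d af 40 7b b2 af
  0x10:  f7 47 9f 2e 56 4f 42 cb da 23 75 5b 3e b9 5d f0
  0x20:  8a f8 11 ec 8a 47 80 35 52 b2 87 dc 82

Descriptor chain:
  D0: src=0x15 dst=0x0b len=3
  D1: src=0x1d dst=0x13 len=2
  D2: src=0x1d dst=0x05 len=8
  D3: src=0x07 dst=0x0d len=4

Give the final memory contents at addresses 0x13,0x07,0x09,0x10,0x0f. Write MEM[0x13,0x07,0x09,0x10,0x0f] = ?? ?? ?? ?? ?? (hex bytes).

[0] 0x15->0x0b len=3 : 4f 42 cb
[1] 0x1d->0x13 len=2 : b9 5d
[2] 0x1d->0x05 len=8 : b9 5d f0 8a f8 11 ec 8a
[3] 0x07->0x0d len=4 : f0 8a f8 11
query mem[0x13]=0xb9, mem[0x07]=0xf0, mem[0x09]=0xf8, mem[0x10]=0x11, mem[0x0f]=0xf8

MEM[0x13,0x07,0x09,0x10,0x0f] = b9 f0 f8 11 f8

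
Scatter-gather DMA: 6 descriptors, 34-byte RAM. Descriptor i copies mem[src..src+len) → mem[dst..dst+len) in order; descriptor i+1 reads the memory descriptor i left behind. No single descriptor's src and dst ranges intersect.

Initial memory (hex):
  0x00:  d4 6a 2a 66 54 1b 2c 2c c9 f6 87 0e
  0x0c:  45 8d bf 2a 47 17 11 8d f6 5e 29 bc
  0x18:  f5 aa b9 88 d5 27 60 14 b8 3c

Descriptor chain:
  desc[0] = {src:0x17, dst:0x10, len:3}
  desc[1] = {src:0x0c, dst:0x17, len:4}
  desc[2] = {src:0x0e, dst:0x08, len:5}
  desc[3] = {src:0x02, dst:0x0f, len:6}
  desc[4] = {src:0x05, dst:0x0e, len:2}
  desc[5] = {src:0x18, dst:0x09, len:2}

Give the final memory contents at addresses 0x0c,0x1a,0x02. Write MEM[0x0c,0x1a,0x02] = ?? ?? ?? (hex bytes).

MEM[0x0c,0x1a,0x02] = aa 2a 2a

#0 dst[0x10+3] := {0xbc,0xf5,0xaa}
#1 dst[0x17+4] := {0x45,0x8d,0xbf,0x2a}
#2 dst[0x08+5] := {0xbf,0x2a,0xbc,0xf5,0xaa}
#3 dst[0x0f+6] := {0x2a,0x66,0x54,0x1b,0x2c,0x2c}
#4 dst[0x0e+2] := {0x1b,0x2c}
#5 dst[0x09+2] := {0x8d,0xbf}
query mem[0x0c]=0xaa, mem[0x1a]=0x2a, mem[0x02]=0x2a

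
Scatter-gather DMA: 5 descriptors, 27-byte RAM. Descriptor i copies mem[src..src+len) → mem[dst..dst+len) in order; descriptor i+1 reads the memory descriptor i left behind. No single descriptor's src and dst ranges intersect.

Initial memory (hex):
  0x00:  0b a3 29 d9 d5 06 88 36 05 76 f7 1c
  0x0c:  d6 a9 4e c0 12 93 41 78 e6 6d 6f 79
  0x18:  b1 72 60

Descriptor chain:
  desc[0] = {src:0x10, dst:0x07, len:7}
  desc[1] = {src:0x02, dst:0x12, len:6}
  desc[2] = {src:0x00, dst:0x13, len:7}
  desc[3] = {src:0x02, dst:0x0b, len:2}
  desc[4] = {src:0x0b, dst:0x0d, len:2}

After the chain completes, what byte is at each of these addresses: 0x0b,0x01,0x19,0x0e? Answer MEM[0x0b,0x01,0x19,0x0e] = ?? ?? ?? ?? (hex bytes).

  after D0: wrote 7B at 0x07 = 12934178e66d6f
  after D1: wrote 6B at 0x12 = 29d9d5068812
  after D2: wrote 7B at 0x13 = 0ba329d9d50688
  after D3: wrote 2B at 0x0b = 29d9
  after D4: wrote 2B at 0x0d = 29d9
query mem[0x0b]=0x29, mem[0x01]=0xa3, mem[0x19]=0x88, mem[0x0e]=0xd9

MEM[0x0b,0x01,0x19,0x0e] = 29 a3 88 d9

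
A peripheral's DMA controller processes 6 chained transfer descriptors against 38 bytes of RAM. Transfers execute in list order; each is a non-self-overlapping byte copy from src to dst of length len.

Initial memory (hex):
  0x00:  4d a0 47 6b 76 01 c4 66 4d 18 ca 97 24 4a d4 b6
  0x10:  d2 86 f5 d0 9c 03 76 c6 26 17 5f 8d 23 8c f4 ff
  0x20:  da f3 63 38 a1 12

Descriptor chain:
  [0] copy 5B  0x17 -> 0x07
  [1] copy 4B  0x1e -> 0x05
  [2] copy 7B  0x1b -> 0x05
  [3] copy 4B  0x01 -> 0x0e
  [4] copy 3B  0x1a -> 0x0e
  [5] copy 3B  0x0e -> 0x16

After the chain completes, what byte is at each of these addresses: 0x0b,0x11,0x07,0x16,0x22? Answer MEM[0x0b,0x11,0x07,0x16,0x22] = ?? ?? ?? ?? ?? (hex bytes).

D0: mem[0x07..0x0b] <- [c6 26 17 5f 8d]
D1: mem[0x05..0x08] <- [f4 ff da f3]
D2: mem[0x05..0x0b] <- [8d 23 8c f4 ff da f3]
D3: mem[0x0e..0x11] <- [a0 47 6b 76]
D4: mem[0x0e..0x10] <- [5f 8d 23]
D5: mem[0x16..0x18] <- [5f 8d 23]
query mem[0x0b]=0xf3, mem[0x11]=0x76, mem[0x07]=0x8c, mem[0x16]=0x5f, mem[0x22]=0x63

MEM[0x0b,0x11,0x07,0x16,0x22] = f3 76 8c 5f 63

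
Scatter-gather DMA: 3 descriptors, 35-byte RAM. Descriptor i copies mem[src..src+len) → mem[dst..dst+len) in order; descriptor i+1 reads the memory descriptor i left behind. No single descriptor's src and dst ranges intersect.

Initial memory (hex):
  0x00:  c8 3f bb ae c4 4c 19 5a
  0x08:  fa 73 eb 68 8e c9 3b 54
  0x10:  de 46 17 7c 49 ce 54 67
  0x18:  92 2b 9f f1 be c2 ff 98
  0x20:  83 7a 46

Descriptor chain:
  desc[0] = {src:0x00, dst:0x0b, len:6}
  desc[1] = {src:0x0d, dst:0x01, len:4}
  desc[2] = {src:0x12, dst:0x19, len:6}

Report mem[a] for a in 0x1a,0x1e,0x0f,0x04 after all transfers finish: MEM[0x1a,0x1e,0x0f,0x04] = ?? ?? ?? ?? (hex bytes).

MEM[0x1a,0x1e,0x0f,0x04] = 7c 67 c4 4c

#0 dst[0x0b+6] := {0xc8,0x3f,0xbb,0xae,0xc4,0x4c}
#1 dst[0x01+4] := {0xbb,0xae,0xc4,0x4c}
#2 dst[0x19+6] := {0x17,0x7c,0x49,0xce,0x54,0x67}
query mem[0x1a]=0x7c, mem[0x1e]=0x67, mem[0x0f]=0xc4, mem[0x04]=0x4c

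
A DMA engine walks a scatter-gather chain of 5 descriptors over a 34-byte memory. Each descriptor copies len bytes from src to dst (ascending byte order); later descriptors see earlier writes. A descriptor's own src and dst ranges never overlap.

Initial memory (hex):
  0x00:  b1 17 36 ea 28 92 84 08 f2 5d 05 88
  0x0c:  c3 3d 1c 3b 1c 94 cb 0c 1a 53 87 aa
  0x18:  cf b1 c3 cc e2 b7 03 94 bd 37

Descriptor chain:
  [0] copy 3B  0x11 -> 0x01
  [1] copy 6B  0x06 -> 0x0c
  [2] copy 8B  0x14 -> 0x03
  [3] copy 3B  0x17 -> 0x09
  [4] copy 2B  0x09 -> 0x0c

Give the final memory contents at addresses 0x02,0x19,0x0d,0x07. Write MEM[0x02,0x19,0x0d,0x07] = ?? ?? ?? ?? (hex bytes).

MEM[0x02,0x19,0x0d,0x07] = cb b1 cf cf

  after D0: wrote 3B at 0x01 = 94cb0c
  after D1: wrote 6B at 0x0c = 8408f25d0588
  after D2: wrote 8B at 0x03 = 1a5387aacfb1c3cc
  after D3: wrote 3B at 0x09 = aacfb1
  after D4: wrote 2B at 0x0c = aacf
query mem[0x02]=0xcb, mem[0x19]=0xb1, mem[0x0d]=0xcf, mem[0x07]=0xcf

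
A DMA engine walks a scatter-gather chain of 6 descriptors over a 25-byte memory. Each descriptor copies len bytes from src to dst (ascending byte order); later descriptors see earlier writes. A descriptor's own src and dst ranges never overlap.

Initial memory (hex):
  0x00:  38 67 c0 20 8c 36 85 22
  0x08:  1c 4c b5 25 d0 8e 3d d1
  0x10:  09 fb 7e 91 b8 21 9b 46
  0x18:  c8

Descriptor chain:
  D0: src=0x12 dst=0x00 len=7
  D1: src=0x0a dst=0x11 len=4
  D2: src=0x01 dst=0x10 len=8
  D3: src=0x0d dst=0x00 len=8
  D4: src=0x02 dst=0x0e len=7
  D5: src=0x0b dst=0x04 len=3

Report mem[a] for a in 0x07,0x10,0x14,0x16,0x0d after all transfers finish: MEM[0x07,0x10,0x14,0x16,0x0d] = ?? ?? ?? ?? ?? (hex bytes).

D0: mem[0x00..0x06] <- [7e 91 b8 21 9b 46 c8]
D1: mem[0x11..0x14] <- [b5 25 d0 8e]
D2: mem[0x10..0x17] <- [91 b8 21 9b 46 c8 22 1c]
D3: mem[0x00..0x07] <- [8e 3d d1 91 b8 21 9b 46]
D4: mem[0x0e..0x14] <- [d1 91 b8 21 9b 46 1c]
D5: mem[0x04..0x06] <- [25 d0 8e]
query mem[0x07]=0x46, mem[0x10]=0xb8, mem[0x14]=0x1c, mem[0x16]=0x22, mem[0x0d]=0x8e

MEM[0x07,0x10,0x14,0x16,0x0d] = 46 b8 1c 22 8e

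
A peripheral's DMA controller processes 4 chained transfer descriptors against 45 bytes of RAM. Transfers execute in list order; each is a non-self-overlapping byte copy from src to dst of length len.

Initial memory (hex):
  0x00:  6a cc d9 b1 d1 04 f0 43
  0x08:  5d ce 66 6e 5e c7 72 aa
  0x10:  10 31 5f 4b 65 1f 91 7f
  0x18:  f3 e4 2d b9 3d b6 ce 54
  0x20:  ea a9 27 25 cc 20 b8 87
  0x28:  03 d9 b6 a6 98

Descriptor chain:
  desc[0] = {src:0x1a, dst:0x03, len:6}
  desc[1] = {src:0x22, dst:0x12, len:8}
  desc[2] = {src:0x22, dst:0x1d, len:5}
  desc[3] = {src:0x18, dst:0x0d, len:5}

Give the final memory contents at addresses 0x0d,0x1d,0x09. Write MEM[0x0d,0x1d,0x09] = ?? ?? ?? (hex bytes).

#0 dst[0x03+6] := {0x2d,0xb9,0x3d,0xb6,0xce,0x54}
#1 dst[0x12+8] := {0x27,0x25,0xcc,0x20,0xb8,0x87,0x03,0xd9}
#2 dst[0x1d+5] := {0x27,0x25,0xcc,0x20,0xb8}
#3 dst[0x0d+5] := {0x03,0xd9,0x2d,0xb9,0x3d}
query mem[0x0d]=0x03, mem[0x1d]=0x27, mem[0x09]=0xce

MEM[0x0d,0x1d,0x09] = 03 27 ce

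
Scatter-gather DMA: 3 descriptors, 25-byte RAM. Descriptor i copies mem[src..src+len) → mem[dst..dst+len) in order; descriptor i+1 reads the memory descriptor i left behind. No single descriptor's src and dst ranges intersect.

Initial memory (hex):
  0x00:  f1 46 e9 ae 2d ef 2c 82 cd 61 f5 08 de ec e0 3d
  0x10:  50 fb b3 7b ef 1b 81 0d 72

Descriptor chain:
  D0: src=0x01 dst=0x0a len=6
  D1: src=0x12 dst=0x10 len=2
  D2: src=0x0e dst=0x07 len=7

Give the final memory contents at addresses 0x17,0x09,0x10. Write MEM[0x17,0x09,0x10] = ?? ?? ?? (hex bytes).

D0: mem[0x0a..0x0f] <- [46 e9 ae 2d ef 2c]
D1: mem[0x10..0x11] <- [b3 7b]
D2: mem[0x07..0x0d] <- [ef 2c b3 7b b3 7b ef]
query mem[0x17]=0x0d, mem[0x09]=0xb3, mem[0x10]=0xb3

MEM[0x17,0x09,0x10] = 0d b3 b3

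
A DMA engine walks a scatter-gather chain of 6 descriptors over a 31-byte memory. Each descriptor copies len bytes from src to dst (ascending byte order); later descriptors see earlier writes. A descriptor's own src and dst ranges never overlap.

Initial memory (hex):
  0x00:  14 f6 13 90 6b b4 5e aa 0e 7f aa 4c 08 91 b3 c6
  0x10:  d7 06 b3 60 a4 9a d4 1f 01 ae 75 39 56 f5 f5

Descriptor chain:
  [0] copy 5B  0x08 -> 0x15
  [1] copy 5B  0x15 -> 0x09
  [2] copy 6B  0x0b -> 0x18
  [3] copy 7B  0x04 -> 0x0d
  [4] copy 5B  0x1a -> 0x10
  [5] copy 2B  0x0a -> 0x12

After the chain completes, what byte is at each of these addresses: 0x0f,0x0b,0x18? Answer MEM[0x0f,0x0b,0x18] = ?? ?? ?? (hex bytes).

D0: mem[0x15..0x19] <- [0e 7f aa 4c 08]
D1: mem[0x09..0x0d] <- [0e 7f aa 4c 08]
D2: mem[0x18..0x1d] <- [aa 4c 08 b3 c6 d7]
D3: mem[0x0d..0x13] <- [6b b4 5e aa 0e 0e 7f]
D4: mem[0x10..0x14] <- [08 b3 c6 d7 f5]
D5: mem[0x12..0x13] <- [7f aa]
query mem[0x0f]=0x5e, mem[0x0b]=0xaa, mem[0x18]=0xaa

MEM[0x0f,0x0b,0x18] = 5e aa aa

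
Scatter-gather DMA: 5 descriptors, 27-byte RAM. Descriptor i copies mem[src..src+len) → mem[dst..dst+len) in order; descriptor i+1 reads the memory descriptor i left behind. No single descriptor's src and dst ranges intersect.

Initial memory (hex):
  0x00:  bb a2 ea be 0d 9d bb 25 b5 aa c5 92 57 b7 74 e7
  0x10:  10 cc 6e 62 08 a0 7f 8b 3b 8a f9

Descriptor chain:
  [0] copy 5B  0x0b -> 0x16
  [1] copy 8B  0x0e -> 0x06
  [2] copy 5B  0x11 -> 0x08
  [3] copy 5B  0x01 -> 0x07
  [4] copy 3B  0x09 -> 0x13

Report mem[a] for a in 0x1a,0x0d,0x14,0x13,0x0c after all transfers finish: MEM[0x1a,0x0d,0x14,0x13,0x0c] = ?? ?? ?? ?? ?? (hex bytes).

MEM[0x1a,0x0d,0x14,0x13,0x0c] = e7 a0 0d be a0

D0: mem[0x16..0x1a] <- [92 57 b7 74 e7]
D1: mem[0x06..0x0d] <- [74 e7 10 cc 6e 62 08 a0]
D2: mem[0x08..0x0c] <- [cc 6e 62 08 a0]
D3: mem[0x07..0x0b] <- [a2 ea be 0d 9d]
D4: mem[0x13..0x15] <- [be 0d 9d]
query mem[0x1a]=0xe7, mem[0x0d]=0xa0, mem[0x14]=0x0d, mem[0x13]=0xbe, mem[0x0c]=0xa0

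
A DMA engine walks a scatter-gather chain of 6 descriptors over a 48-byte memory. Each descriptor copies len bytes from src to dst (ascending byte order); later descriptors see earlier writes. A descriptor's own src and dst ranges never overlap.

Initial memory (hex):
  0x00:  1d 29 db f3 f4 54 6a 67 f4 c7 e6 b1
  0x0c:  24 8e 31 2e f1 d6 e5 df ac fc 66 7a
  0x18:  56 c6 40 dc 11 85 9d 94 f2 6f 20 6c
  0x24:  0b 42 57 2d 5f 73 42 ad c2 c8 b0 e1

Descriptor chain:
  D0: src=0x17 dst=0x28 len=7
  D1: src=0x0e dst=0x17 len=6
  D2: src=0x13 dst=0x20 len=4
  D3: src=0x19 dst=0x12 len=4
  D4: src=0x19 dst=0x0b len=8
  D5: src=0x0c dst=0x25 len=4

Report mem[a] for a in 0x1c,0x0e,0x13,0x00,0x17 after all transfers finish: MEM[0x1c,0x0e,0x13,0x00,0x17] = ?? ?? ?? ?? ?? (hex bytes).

MEM[0x1c,0x0e,0x13,0x00,0x17] = df df d6 1d 31

  after D0: wrote 7B at 0x28 = 7a56c640dc1185
  after D1: wrote 6B at 0x17 = 312ef1d6e5df
  after D2: wrote 4B at 0x20 = dfacfc66
  after D3: wrote 4B at 0x12 = f1d6e5df
  after D4: wrote 8B at 0x0b = f1d6e5df859d94df
  after D5: wrote 4B at 0x25 = d6e5df85
query mem[0x1c]=0xdf, mem[0x0e]=0xdf, mem[0x13]=0xd6, mem[0x00]=0x1d, mem[0x17]=0x31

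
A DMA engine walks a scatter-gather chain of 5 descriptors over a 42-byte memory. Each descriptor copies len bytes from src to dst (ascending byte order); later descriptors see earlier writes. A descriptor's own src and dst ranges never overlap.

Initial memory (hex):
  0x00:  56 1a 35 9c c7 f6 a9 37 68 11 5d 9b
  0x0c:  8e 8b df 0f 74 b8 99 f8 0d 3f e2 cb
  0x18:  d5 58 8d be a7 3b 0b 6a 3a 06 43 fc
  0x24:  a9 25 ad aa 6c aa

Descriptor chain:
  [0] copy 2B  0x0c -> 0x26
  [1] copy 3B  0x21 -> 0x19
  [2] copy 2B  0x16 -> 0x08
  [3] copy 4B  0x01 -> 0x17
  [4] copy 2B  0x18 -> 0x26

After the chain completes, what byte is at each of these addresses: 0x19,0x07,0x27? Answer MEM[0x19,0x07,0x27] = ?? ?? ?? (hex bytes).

#0 dst[0x26+2] := {0x8e,0x8b}
#1 dst[0x19+3] := {0x06,0x43,0xfc}
#2 dst[0x08+2] := {0xe2,0xcb}
#3 dst[0x17+4] := {0x1a,0x35,0x9c,0xc7}
#4 dst[0x26+2] := {0x35,0x9c}
query mem[0x19]=0x9c, mem[0x07]=0x37, mem[0x27]=0x9c

MEM[0x19,0x07,0x27] = 9c 37 9c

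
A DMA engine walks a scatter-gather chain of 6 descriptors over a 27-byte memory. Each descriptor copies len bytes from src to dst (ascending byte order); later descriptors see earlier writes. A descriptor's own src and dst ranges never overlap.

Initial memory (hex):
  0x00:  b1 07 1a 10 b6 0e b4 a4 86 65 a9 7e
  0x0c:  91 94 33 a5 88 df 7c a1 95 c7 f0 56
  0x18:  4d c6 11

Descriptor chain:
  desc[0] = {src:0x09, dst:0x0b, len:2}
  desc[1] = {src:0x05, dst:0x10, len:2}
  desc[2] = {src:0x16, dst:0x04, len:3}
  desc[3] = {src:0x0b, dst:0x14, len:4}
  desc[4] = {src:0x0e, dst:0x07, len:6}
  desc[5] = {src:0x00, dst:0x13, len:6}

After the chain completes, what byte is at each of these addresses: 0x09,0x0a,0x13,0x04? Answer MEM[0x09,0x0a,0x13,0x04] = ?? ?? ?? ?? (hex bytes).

  after D0: wrote 2B at 0x0b = 65a9
  after D1: wrote 2B at 0x10 = 0eb4
  after D2: wrote 3B at 0x04 = f0564d
  after D3: wrote 4B at 0x14 = 65a99433
  after D4: wrote 6B at 0x07 = 33a50eb47ca1
  after D5: wrote 6B at 0x13 = b1071a10f056
query mem[0x09]=0x0e, mem[0x0a]=0xb4, mem[0x13]=0xb1, mem[0x04]=0xf0

MEM[0x09,0x0a,0x13,0x04] = 0e b4 b1 f0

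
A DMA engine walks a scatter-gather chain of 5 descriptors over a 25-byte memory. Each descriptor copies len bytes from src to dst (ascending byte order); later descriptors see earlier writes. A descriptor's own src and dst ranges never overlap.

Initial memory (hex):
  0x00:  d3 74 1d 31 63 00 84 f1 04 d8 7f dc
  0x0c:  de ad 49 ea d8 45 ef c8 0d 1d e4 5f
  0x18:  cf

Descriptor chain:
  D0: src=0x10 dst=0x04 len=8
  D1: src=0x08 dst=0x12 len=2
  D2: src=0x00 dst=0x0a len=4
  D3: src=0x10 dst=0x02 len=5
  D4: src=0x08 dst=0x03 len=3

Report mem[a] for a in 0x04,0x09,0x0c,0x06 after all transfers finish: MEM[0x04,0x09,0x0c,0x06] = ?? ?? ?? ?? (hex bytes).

#0 dst[0x04+8] := {0xd8,0x45,0xef,0xc8,0x0d,0x1d,0xe4,0x5f}
#1 dst[0x12+2] := {0x0d,0x1d}
#2 dst[0x0a+4] := {0xd3,0x74,0x1d,0x31}
#3 dst[0x02+5] := {0xd8,0x45,0x0d,0x1d,0x0d}
#4 dst[0x03+3] := {0x0d,0x1d,0xd3}
query mem[0x04]=0x1d, mem[0x09]=0x1d, mem[0x0c]=0x1d, mem[0x06]=0x0d

MEM[0x04,0x09,0x0c,0x06] = 1d 1d 1d 0d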